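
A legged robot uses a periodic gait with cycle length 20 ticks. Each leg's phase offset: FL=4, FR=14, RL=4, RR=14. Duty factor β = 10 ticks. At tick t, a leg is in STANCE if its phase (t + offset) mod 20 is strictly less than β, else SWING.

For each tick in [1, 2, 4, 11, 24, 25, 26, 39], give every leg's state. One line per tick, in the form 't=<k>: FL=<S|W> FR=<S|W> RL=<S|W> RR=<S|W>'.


t=1: FL=S FR=W RL=S RR=W
t=2: FL=S FR=W RL=S RR=W
t=4: FL=S FR=W RL=S RR=W
t=11: FL=W FR=S RL=W RR=S
t=24: FL=S FR=W RL=S RR=W
t=25: FL=S FR=W RL=S RR=W
t=26: FL=W FR=S RL=W RR=S
t=39: FL=S FR=W RL=S RR=W

t=1: phase=(5,15,5,15) vs β=10 → FL=S FR=W RL=S RR=W
t=2: phase=(6,16,6,16) vs β=10 → FL=S FR=W RL=S RR=W
t=4: phase=(8,18,8,18) vs β=10 → FL=S FR=W RL=S RR=W
t=11: phase=(15,5,15,5) vs β=10 → FL=W FR=S RL=W RR=S
t=24: phase=(8,18,8,18) vs β=10 → FL=S FR=W RL=S RR=W
t=25: phase=(9,19,9,19) vs β=10 → FL=S FR=W RL=S RR=W
t=26: phase=(10,0,10,0) vs β=10 → FL=W FR=S RL=W RR=S
t=39: phase=(3,13,3,13) vs β=10 → FL=S FR=W RL=S RR=W


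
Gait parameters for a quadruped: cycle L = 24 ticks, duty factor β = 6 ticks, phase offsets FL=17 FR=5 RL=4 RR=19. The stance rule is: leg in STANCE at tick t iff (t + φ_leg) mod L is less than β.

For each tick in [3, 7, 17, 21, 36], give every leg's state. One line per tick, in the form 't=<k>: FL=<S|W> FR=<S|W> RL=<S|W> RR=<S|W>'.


t=3: phase=(20,8,7,22) vs β=6 → FL=W FR=W RL=W RR=W
t=7: phase=(0,12,11,2) vs β=6 → FL=S FR=W RL=W RR=S
t=17: phase=(10,22,21,12) vs β=6 → FL=W FR=W RL=W RR=W
t=21: phase=(14,2,1,16) vs β=6 → FL=W FR=S RL=S RR=W
t=36: phase=(5,17,16,7) vs β=6 → FL=S FR=W RL=W RR=W

t=3: FL=W FR=W RL=W RR=W
t=7: FL=S FR=W RL=W RR=S
t=17: FL=W FR=W RL=W RR=W
t=21: FL=W FR=S RL=S RR=W
t=36: FL=S FR=W RL=W RR=W


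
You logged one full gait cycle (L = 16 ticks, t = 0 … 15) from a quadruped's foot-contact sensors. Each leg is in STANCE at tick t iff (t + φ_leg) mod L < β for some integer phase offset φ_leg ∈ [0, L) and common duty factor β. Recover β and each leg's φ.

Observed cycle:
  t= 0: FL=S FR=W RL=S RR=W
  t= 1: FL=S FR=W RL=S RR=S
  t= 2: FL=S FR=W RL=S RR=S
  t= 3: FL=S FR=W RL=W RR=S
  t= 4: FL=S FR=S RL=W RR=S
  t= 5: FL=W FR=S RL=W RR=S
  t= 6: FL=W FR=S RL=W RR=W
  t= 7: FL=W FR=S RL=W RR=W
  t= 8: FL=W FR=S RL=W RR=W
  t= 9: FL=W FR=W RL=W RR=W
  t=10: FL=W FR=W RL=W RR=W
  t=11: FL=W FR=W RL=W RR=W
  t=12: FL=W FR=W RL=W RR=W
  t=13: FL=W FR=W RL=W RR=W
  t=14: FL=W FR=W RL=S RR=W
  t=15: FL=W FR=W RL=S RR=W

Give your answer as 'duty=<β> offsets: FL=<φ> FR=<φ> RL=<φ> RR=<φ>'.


duty β = stance ticks per leg = 5
FL: stance ticks = 5; W→S at t=0 → φ=0
FR: stance ticks = 5; W→S at t=4 → φ=12
RL: stance ticks = 5; W→S at t=14 → φ=2
RR: stance ticks = 5; W→S at t=1 → φ=15

duty=5 offsets: FL=0 FR=12 RL=2 RR=15


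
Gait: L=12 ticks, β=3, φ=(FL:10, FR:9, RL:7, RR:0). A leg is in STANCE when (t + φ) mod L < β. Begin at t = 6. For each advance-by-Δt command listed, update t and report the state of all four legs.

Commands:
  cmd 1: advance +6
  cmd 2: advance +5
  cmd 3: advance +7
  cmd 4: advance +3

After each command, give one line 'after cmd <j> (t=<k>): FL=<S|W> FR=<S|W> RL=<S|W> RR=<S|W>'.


start t=6: FL=W FR=W RL=S RR=W
cmd 1: advance +6 → t=12, phase=(10,9,7,0) → FL=W FR=W RL=W RR=S
cmd 2: advance +5 → t=17, phase=(3,2,0,5) → FL=W FR=S RL=S RR=W
cmd 3: advance +7 → t=24, phase=(10,9,7,0) → FL=W FR=W RL=W RR=S
cmd 4: advance +3 → t=27, phase=(1,0,10,3) → FL=S FR=S RL=W RR=W

after cmd 1 (t=12): FL=W FR=W RL=W RR=S
after cmd 2 (t=17): FL=W FR=S RL=S RR=W
after cmd 3 (t=24): FL=W FR=W RL=W RR=S
after cmd 4 (t=27): FL=S FR=S RL=W RR=W


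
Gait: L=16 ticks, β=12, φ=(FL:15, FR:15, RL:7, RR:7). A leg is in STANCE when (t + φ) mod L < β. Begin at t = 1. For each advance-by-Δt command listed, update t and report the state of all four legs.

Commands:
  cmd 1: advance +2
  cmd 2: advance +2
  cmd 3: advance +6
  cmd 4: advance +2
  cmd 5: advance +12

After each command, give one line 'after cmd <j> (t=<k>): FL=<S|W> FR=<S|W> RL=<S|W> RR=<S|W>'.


after cmd 1 (t=3): FL=S FR=S RL=S RR=S
after cmd 2 (t=5): FL=S FR=S RL=W RR=W
after cmd 3 (t=11): FL=S FR=S RL=S RR=S
after cmd 4 (t=13): FL=W FR=W RL=S RR=S
after cmd 5 (t=25): FL=S FR=S RL=S RR=S

start t=1: FL=S FR=S RL=S RR=S
cmd 1: advance +2 → t=3, phase=(2,2,10,10) → FL=S FR=S RL=S RR=S
cmd 2: advance +2 → t=5, phase=(4,4,12,12) → FL=S FR=S RL=W RR=W
cmd 3: advance +6 → t=11, phase=(10,10,2,2) → FL=S FR=S RL=S RR=S
cmd 4: advance +2 → t=13, phase=(12,12,4,4) → FL=W FR=W RL=S RR=S
cmd 5: advance +12 → t=25, phase=(8,8,0,0) → FL=S FR=S RL=S RR=S


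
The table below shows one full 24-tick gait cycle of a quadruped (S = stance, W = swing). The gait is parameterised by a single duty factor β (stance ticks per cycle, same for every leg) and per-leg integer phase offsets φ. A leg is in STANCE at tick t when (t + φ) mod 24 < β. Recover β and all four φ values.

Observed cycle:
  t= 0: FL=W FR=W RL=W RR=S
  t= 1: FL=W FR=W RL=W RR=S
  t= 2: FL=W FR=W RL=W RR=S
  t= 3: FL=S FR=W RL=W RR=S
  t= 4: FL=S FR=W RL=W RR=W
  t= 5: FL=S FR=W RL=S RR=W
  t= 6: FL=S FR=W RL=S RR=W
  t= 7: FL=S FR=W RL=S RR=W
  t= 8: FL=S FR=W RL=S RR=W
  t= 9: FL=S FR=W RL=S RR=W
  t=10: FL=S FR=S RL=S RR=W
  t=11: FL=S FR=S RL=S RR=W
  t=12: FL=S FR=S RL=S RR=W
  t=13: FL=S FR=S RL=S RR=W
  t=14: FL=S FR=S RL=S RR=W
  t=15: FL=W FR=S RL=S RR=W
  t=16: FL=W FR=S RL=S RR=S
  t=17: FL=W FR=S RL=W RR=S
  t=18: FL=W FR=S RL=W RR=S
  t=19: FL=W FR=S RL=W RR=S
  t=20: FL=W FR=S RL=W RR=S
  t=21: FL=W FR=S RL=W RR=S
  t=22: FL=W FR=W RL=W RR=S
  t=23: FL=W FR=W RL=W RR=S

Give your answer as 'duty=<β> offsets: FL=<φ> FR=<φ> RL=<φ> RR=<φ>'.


duty β = stance ticks per leg = 12
FL: stance ticks = 12; W→S at t=3 → φ=21
FR: stance ticks = 12; W→S at t=10 → φ=14
RL: stance ticks = 12; W→S at t=5 → φ=19
RR: stance ticks = 12; W→S at t=16 → φ=8

duty=12 offsets: FL=21 FR=14 RL=19 RR=8


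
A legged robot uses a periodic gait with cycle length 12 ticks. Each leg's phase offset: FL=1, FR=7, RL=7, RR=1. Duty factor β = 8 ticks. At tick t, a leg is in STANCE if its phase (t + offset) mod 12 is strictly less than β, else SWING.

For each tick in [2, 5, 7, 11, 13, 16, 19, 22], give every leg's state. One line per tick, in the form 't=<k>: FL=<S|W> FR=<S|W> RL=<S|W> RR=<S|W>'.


t=2: phase=(3,9,9,3) vs β=8 → FL=S FR=W RL=W RR=S
t=5: phase=(6,0,0,6) vs β=8 → FL=S FR=S RL=S RR=S
t=7: phase=(8,2,2,8) vs β=8 → FL=W FR=S RL=S RR=W
t=11: phase=(0,6,6,0) vs β=8 → FL=S FR=S RL=S RR=S
t=13: phase=(2,8,8,2) vs β=8 → FL=S FR=W RL=W RR=S
t=16: phase=(5,11,11,5) vs β=8 → FL=S FR=W RL=W RR=S
t=19: phase=(8,2,2,8) vs β=8 → FL=W FR=S RL=S RR=W
t=22: phase=(11,5,5,11) vs β=8 → FL=W FR=S RL=S RR=W

t=2: FL=S FR=W RL=W RR=S
t=5: FL=S FR=S RL=S RR=S
t=7: FL=W FR=S RL=S RR=W
t=11: FL=S FR=S RL=S RR=S
t=13: FL=S FR=W RL=W RR=S
t=16: FL=S FR=W RL=W RR=S
t=19: FL=W FR=S RL=S RR=W
t=22: FL=W FR=S RL=S RR=W


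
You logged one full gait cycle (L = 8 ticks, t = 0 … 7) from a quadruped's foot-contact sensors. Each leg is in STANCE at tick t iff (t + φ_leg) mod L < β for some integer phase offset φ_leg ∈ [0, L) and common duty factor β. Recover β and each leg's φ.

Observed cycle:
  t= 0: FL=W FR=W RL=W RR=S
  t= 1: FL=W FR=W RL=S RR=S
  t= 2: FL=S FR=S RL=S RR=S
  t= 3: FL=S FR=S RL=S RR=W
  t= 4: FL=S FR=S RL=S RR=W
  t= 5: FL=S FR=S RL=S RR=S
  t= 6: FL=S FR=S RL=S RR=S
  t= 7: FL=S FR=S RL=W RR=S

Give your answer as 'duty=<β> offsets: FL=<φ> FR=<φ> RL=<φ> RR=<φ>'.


duty β = stance ticks per leg = 6
FL: stance ticks = 6; W→S at t=2 → φ=6
FR: stance ticks = 6; W→S at t=2 → φ=6
RL: stance ticks = 6; W→S at t=1 → φ=7
RR: stance ticks = 6; W→S at t=5 → φ=3

duty=6 offsets: FL=6 FR=6 RL=7 RR=3


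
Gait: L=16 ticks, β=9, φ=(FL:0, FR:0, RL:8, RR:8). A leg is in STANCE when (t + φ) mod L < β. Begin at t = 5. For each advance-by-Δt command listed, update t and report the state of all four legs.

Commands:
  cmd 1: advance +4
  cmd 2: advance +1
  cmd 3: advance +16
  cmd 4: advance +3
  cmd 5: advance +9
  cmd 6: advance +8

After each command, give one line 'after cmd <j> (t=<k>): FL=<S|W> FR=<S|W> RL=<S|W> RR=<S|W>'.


after cmd 1 (t=9): FL=W FR=W RL=S RR=S
after cmd 2 (t=10): FL=W FR=W RL=S RR=S
after cmd 3 (t=26): FL=W FR=W RL=S RR=S
after cmd 4 (t=29): FL=W FR=W RL=S RR=S
after cmd 5 (t=38): FL=S FR=S RL=W RR=W
after cmd 6 (t=46): FL=W FR=W RL=S RR=S

start t=5: FL=S FR=S RL=W RR=W
cmd 1: advance +4 → t=9, phase=(9,9,1,1) → FL=W FR=W RL=S RR=S
cmd 2: advance +1 → t=10, phase=(10,10,2,2) → FL=W FR=W RL=S RR=S
cmd 3: advance +16 → t=26, phase=(10,10,2,2) → FL=W FR=W RL=S RR=S
cmd 4: advance +3 → t=29, phase=(13,13,5,5) → FL=W FR=W RL=S RR=S
cmd 5: advance +9 → t=38, phase=(6,6,14,14) → FL=S FR=S RL=W RR=W
cmd 6: advance +8 → t=46, phase=(14,14,6,6) → FL=W FR=W RL=S RR=S


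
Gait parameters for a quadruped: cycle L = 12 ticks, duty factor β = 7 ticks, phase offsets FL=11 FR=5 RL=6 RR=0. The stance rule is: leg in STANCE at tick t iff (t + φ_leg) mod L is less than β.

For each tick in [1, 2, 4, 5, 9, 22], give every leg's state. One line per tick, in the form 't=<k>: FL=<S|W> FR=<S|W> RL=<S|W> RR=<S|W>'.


t=1: FL=S FR=S RL=W RR=S
t=2: FL=S FR=W RL=W RR=S
t=4: FL=S FR=W RL=W RR=S
t=5: FL=S FR=W RL=W RR=S
t=9: FL=W FR=S RL=S RR=W
t=22: FL=W FR=S RL=S RR=W

t=1: phase=(0,6,7,1) vs β=7 → FL=S FR=S RL=W RR=S
t=2: phase=(1,7,8,2) vs β=7 → FL=S FR=W RL=W RR=S
t=4: phase=(3,9,10,4) vs β=7 → FL=S FR=W RL=W RR=S
t=5: phase=(4,10,11,5) vs β=7 → FL=S FR=W RL=W RR=S
t=9: phase=(8,2,3,9) vs β=7 → FL=W FR=S RL=S RR=W
t=22: phase=(9,3,4,10) vs β=7 → FL=W FR=S RL=S RR=W


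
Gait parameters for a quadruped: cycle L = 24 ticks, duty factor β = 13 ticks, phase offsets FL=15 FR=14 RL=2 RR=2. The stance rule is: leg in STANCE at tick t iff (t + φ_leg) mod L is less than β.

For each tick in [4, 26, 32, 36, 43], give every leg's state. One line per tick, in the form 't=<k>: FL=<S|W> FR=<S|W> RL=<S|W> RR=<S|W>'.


t=4: phase=(19,18,6,6) vs β=13 → FL=W FR=W RL=S RR=S
t=26: phase=(17,16,4,4) vs β=13 → FL=W FR=W RL=S RR=S
t=32: phase=(23,22,10,10) vs β=13 → FL=W FR=W RL=S RR=S
t=36: phase=(3,2,14,14) vs β=13 → FL=S FR=S RL=W RR=W
t=43: phase=(10,9,21,21) vs β=13 → FL=S FR=S RL=W RR=W

t=4: FL=W FR=W RL=S RR=S
t=26: FL=W FR=W RL=S RR=S
t=32: FL=W FR=W RL=S RR=S
t=36: FL=S FR=S RL=W RR=W
t=43: FL=S FR=S RL=W RR=W


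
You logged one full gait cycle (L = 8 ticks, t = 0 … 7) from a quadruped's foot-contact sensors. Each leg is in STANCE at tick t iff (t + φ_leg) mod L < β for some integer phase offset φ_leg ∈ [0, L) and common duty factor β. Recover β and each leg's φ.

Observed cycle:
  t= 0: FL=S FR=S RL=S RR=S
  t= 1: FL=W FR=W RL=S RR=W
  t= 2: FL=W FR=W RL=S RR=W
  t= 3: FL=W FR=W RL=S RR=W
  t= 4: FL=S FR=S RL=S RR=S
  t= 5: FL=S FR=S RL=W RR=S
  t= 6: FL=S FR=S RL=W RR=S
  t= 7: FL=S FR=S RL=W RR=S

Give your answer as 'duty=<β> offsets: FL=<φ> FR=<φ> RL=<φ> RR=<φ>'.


duty β = stance ticks per leg = 5
FL: stance ticks = 5; W→S at t=4 → φ=4
FR: stance ticks = 5; W→S at t=4 → φ=4
RL: stance ticks = 5; W→S at t=0 → φ=0
RR: stance ticks = 5; W→S at t=4 → φ=4

duty=5 offsets: FL=4 FR=4 RL=0 RR=4


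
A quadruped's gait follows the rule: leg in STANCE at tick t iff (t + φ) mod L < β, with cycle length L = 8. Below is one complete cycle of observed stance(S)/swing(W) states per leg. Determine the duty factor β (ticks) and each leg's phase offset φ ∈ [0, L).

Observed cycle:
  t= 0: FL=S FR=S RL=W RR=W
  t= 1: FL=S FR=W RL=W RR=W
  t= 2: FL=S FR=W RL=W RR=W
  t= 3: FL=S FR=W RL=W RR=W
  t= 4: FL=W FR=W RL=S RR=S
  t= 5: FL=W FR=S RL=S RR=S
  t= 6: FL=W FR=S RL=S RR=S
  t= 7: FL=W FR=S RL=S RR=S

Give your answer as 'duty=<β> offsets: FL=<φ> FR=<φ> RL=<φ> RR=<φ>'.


duty β = stance ticks per leg = 4
FL: stance ticks = 4; W→S at t=0 → φ=0
FR: stance ticks = 4; W→S at t=5 → φ=3
RL: stance ticks = 4; W→S at t=4 → φ=4
RR: stance ticks = 4; W→S at t=4 → φ=4

duty=4 offsets: FL=0 FR=3 RL=4 RR=4


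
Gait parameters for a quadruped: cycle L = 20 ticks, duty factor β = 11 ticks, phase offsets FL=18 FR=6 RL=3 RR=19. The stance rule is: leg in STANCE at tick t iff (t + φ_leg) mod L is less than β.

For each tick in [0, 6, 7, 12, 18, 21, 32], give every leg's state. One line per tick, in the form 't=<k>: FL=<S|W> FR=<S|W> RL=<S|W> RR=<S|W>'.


t=0: phase=(18,6,3,19) vs β=11 → FL=W FR=S RL=S RR=W
t=6: phase=(4,12,9,5) vs β=11 → FL=S FR=W RL=S RR=S
t=7: phase=(5,13,10,6) vs β=11 → FL=S FR=W RL=S RR=S
t=12: phase=(10,18,15,11) vs β=11 → FL=S FR=W RL=W RR=W
t=18: phase=(16,4,1,17) vs β=11 → FL=W FR=S RL=S RR=W
t=21: phase=(19,7,4,0) vs β=11 → FL=W FR=S RL=S RR=S
t=32: phase=(10,18,15,11) vs β=11 → FL=S FR=W RL=W RR=W

t=0: FL=W FR=S RL=S RR=W
t=6: FL=S FR=W RL=S RR=S
t=7: FL=S FR=W RL=S RR=S
t=12: FL=S FR=W RL=W RR=W
t=18: FL=W FR=S RL=S RR=W
t=21: FL=W FR=S RL=S RR=S
t=32: FL=S FR=W RL=W RR=W


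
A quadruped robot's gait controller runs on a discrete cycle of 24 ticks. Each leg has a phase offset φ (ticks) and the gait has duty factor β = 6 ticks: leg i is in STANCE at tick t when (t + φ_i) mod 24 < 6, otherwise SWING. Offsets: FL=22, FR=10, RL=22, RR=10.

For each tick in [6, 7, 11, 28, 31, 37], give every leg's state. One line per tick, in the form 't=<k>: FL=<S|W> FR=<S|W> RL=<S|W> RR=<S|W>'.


t=6: phase=(4,16,4,16) vs β=6 → FL=S FR=W RL=S RR=W
t=7: phase=(5,17,5,17) vs β=6 → FL=S FR=W RL=S RR=W
t=11: phase=(9,21,9,21) vs β=6 → FL=W FR=W RL=W RR=W
t=28: phase=(2,14,2,14) vs β=6 → FL=S FR=W RL=S RR=W
t=31: phase=(5,17,5,17) vs β=6 → FL=S FR=W RL=S RR=W
t=37: phase=(11,23,11,23) vs β=6 → FL=W FR=W RL=W RR=W

t=6: FL=S FR=W RL=S RR=W
t=7: FL=S FR=W RL=S RR=W
t=11: FL=W FR=W RL=W RR=W
t=28: FL=S FR=W RL=S RR=W
t=31: FL=S FR=W RL=S RR=W
t=37: FL=W FR=W RL=W RR=W


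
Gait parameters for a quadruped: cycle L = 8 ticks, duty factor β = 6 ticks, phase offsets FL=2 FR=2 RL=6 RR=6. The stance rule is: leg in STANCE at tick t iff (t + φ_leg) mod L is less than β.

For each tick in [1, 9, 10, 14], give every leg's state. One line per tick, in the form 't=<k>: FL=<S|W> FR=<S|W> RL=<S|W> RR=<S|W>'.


t=1: phase=(3,3,7,7) vs β=6 → FL=S FR=S RL=W RR=W
t=9: phase=(3,3,7,7) vs β=6 → FL=S FR=S RL=W RR=W
t=10: phase=(4,4,0,0) vs β=6 → FL=S FR=S RL=S RR=S
t=14: phase=(0,0,4,4) vs β=6 → FL=S FR=S RL=S RR=S

t=1: FL=S FR=S RL=W RR=W
t=9: FL=S FR=S RL=W RR=W
t=10: FL=S FR=S RL=S RR=S
t=14: FL=S FR=S RL=S RR=S


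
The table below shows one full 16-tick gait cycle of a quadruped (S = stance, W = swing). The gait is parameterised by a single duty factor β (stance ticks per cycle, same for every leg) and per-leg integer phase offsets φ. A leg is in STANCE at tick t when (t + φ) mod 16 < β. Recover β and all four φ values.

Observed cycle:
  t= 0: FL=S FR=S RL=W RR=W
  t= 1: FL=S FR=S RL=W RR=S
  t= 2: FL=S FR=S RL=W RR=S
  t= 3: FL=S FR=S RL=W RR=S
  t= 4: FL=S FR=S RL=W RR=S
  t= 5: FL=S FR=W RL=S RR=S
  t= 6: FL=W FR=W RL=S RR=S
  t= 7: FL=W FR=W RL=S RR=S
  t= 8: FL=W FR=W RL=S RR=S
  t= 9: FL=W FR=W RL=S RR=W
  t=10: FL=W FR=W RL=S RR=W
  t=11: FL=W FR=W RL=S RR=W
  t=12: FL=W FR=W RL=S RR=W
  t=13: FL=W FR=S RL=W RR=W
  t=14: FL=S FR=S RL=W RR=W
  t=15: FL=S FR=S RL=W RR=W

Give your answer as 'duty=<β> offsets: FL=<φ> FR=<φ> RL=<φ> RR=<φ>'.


duty=8 offsets: FL=2 FR=3 RL=11 RR=15

duty β = stance ticks per leg = 8
FL: stance ticks = 8; W→S at t=14 → φ=2
FR: stance ticks = 8; W→S at t=13 → φ=3
RL: stance ticks = 8; W→S at t=5 → φ=11
RR: stance ticks = 8; W→S at t=1 → φ=15


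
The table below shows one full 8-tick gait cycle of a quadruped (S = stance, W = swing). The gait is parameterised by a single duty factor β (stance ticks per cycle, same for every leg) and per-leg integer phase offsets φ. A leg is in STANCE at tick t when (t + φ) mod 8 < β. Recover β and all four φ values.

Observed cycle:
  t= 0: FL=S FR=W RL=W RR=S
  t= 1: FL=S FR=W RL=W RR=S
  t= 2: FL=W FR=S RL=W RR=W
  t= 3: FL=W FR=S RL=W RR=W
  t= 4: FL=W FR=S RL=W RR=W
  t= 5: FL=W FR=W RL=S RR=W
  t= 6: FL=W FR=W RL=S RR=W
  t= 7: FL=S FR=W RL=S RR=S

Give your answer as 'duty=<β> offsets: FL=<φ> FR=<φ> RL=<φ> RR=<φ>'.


duty=3 offsets: FL=1 FR=6 RL=3 RR=1

duty β = stance ticks per leg = 3
FL: stance ticks = 3; W→S at t=7 → φ=1
FR: stance ticks = 3; W→S at t=2 → φ=6
RL: stance ticks = 3; W→S at t=5 → φ=3
RR: stance ticks = 3; W→S at t=7 → φ=1


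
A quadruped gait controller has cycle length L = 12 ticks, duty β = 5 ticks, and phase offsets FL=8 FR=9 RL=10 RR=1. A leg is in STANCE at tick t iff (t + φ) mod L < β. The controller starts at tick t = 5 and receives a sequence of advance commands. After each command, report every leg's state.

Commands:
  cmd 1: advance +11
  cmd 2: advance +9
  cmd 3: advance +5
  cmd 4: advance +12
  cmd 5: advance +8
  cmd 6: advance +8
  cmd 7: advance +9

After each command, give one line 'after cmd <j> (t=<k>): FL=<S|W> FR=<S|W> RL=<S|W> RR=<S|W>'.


start t=5: FL=S FR=S RL=S RR=W
cmd 1: advance +11 → t=16, phase=(0,1,2,5) → FL=S FR=S RL=S RR=W
cmd 2: advance +9 → t=25, phase=(9,10,11,2) → FL=W FR=W RL=W RR=S
cmd 3: advance +5 → t=30, phase=(2,3,4,7) → FL=S FR=S RL=S RR=W
cmd 4: advance +12 → t=42, phase=(2,3,4,7) → FL=S FR=S RL=S RR=W
cmd 5: advance +8 → t=50, phase=(10,11,0,3) → FL=W FR=W RL=S RR=S
cmd 6: advance +8 → t=58, phase=(6,7,8,11) → FL=W FR=W RL=W RR=W
cmd 7: advance +9 → t=67, phase=(3,4,5,8) → FL=S FR=S RL=W RR=W

after cmd 1 (t=16): FL=S FR=S RL=S RR=W
after cmd 2 (t=25): FL=W FR=W RL=W RR=S
after cmd 3 (t=30): FL=S FR=S RL=S RR=W
after cmd 4 (t=42): FL=S FR=S RL=S RR=W
after cmd 5 (t=50): FL=W FR=W RL=S RR=S
after cmd 6 (t=58): FL=W FR=W RL=W RR=W
after cmd 7 (t=67): FL=S FR=S RL=W RR=W


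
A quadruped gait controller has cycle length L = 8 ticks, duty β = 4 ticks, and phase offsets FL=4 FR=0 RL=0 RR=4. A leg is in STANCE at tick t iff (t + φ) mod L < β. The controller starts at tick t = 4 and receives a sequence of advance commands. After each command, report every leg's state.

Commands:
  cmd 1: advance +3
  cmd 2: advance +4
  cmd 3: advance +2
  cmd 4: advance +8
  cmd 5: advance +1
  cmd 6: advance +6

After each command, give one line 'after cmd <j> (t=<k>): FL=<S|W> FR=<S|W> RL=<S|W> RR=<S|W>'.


after cmd 1 (t=7): FL=S FR=W RL=W RR=S
after cmd 2 (t=11): FL=W FR=S RL=S RR=W
after cmd 3 (t=13): FL=S FR=W RL=W RR=S
after cmd 4 (t=21): FL=S FR=W RL=W RR=S
after cmd 5 (t=22): FL=S FR=W RL=W RR=S
after cmd 6 (t=28): FL=S FR=W RL=W RR=S

start t=4: FL=S FR=W RL=W RR=S
cmd 1: advance +3 → t=7, phase=(3,7,7,3) → FL=S FR=W RL=W RR=S
cmd 2: advance +4 → t=11, phase=(7,3,3,7) → FL=W FR=S RL=S RR=W
cmd 3: advance +2 → t=13, phase=(1,5,5,1) → FL=S FR=W RL=W RR=S
cmd 4: advance +8 → t=21, phase=(1,5,5,1) → FL=S FR=W RL=W RR=S
cmd 5: advance +1 → t=22, phase=(2,6,6,2) → FL=S FR=W RL=W RR=S
cmd 6: advance +6 → t=28, phase=(0,4,4,0) → FL=S FR=W RL=W RR=S


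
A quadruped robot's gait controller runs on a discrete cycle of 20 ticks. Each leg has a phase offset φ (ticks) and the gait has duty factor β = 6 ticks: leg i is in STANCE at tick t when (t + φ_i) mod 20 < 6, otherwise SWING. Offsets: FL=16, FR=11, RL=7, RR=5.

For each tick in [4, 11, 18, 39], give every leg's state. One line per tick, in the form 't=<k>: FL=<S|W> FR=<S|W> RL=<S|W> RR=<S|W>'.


t=4: phase=(0,15,11,9) vs β=6 → FL=S FR=W RL=W RR=W
t=11: phase=(7,2,18,16) vs β=6 → FL=W FR=S RL=W RR=W
t=18: phase=(14,9,5,3) vs β=6 → FL=W FR=W RL=S RR=S
t=39: phase=(15,10,6,4) vs β=6 → FL=W FR=W RL=W RR=S

t=4: FL=S FR=W RL=W RR=W
t=11: FL=W FR=S RL=W RR=W
t=18: FL=W FR=W RL=S RR=S
t=39: FL=W FR=W RL=W RR=S


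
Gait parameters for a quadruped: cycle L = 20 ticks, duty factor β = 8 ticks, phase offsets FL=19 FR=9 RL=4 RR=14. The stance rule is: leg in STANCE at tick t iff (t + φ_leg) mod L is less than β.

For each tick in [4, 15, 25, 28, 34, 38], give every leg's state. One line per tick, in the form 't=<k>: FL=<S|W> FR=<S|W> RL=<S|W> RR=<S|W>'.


t=4: phase=(3,13,8,18) vs β=8 → FL=S FR=W RL=W RR=W
t=15: phase=(14,4,19,9) vs β=8 → FL=W FR=S RL=W RR=W
t=25: phase=(4,14,9,19) vs β=8 → FL=S FR=W RL=W RR=W
t=28: phase=(7,17,12,2) vs β=8 → FL=S FR=W RL=W RR=S
t=34: phase=(13,3,18,8) vs β=8 → FL=W FR=S RL=W RR=W
t=38: phase=(17,7,2,12) vs β=8 → FL=W FR=S RL=S RR=W

t=4: FL=S FR=W RL=W RR=W
t=15: FL=W FR=S RL=W RR=W
t=25: FL=S FR=W RL=W RR=W
t=28: FL=S FR=W RL=W RR=S
t=34: FL=W FR=S RL=W RR=W
t=38: FL=W FR=S RL=S RR=W


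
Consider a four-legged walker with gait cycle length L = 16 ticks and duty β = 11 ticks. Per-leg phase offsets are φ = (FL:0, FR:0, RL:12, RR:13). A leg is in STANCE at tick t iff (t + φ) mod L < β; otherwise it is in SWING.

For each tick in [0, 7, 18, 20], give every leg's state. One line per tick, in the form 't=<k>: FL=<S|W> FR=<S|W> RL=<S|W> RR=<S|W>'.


t=0: phase=(0,0,12,13) vs β=11 → FL=S FR=S RL=W RR=W
t=7: phase=(7,7,3,4) vs β=11 → FL=S FR=S RL=S RR=S
t=18: phase=(2,2,14,15) vs β=11 → FL=S FR=S RL=W RR=W
t=20: phase=(4,4,0,1) vs β=11 → FL=S FR=S RL=S RR=S

t=0: FL=S FR=S RL=W RR=W
t=7: FL=S FR=S RL=S RR=S
t=18: FL=S FR=S RL=W RR=W
t=20: FL=S FR=S RL=S RR=S


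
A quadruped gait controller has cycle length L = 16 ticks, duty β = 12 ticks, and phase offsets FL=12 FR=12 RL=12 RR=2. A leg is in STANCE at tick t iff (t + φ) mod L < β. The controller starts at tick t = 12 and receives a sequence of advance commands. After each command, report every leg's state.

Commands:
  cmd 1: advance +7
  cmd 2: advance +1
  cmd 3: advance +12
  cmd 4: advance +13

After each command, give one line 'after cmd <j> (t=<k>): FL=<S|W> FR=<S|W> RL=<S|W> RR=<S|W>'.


after cmd 1 (t=19): FL=W FR=W RL=W RR=S
after cmd 2 (t=20): FL=S FR=S RL=S RR=S
after cmd 3 (t=32): FL=W FR=W RL=W RR=S
after cmd 4 (t=45): FL=S FR=S RL=S RR=W

start t=12: FL=S FR=S RL=S RR=W
cmd 1: advance +7 → t=19, phase=(15,15,15,5) → FL=W FR=W RL=W RR=S
cmd 2: advance +1 → t=20, phase=(0,0,0,6) → FL=S FR=S RL=S RR=S
cmd 3: advance +12 → t=32, phase=(12,12,12,2) → FL=W FR=W RL=W RR=S
cmd 4: advance +13 → t=45, phase=(9,9,9,15) → FL=S FR=S RL=S RR=W


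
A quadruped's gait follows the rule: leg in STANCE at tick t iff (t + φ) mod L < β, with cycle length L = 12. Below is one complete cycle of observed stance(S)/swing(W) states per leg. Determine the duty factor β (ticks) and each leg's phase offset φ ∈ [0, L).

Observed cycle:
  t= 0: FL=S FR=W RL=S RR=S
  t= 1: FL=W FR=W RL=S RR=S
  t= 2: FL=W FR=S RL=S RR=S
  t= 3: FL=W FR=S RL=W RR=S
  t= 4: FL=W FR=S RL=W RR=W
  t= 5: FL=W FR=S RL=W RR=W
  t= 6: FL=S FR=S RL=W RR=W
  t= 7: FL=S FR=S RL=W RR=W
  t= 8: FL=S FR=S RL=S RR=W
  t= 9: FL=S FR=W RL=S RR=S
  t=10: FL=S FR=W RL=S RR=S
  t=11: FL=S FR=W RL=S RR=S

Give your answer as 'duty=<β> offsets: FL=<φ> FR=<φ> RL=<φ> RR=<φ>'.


duty β = stance ticks per leg = 7
FL: stance ticks = 7; W→S at t=6 → φ=6
FR: stance ticks = 7; W→S at t=2 → φ=10
RL: stance ticks = 7; W→S at t=8 → φ=4
RR: stance ticks = 7; W→S at t=9 → φ=3

duty=7 offsets: FL=6 FR=10 RL=4 RR=3


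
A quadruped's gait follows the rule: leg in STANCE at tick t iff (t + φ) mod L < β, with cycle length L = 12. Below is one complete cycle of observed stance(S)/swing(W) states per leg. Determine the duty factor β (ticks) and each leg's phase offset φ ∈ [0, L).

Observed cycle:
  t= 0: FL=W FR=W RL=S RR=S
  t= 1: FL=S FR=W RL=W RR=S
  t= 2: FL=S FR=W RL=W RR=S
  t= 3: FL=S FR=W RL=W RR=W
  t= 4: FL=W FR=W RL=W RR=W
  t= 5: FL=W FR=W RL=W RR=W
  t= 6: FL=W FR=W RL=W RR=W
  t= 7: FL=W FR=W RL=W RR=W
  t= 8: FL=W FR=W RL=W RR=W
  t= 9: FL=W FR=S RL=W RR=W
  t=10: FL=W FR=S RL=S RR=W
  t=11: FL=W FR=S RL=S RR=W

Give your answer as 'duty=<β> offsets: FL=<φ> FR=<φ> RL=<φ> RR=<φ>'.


duty=3 offsets: FL=11 FR=3 RL=2 RR=0

duty β = stance ticks per leg = 3
FL: stance ticks = 3; W→S at t=1 → φ=11
FR: stance ticks = 3; W→S at t=9 → φ=3
RL: stance ticks = 3; W→S at t=10 → φ=2
RR: stance ticks = 3; W→S at t=0 → φ=0


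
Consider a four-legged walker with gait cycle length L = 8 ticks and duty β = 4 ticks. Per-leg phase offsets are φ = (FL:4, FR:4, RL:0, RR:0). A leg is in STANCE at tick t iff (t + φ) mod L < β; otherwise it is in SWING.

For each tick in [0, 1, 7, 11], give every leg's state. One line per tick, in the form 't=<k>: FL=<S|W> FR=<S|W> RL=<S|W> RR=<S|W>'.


t=0: FL=W FR=W RL=S RR=S
t=1: FL=W FR=W RL=S RR=S
t=7: FL=S FR=S RL=W RR=W
t=11: FL=W FR=W RL=S RR=S

t=0: phase=(4,4,0,0) vs β=4 → FL=W FR=W RL=S RR=S
t=1: phase=(5,5,1,1) vs β=4 → FL=W FR=W RL=S RR=S
t=7: phase=(3,3,7,7) vs β=4 → FL=S FR=S RL=W RR=W
t=11: phase=(7,7,3,3) vs β=4 → FL=W FR=W RL=S RR=S


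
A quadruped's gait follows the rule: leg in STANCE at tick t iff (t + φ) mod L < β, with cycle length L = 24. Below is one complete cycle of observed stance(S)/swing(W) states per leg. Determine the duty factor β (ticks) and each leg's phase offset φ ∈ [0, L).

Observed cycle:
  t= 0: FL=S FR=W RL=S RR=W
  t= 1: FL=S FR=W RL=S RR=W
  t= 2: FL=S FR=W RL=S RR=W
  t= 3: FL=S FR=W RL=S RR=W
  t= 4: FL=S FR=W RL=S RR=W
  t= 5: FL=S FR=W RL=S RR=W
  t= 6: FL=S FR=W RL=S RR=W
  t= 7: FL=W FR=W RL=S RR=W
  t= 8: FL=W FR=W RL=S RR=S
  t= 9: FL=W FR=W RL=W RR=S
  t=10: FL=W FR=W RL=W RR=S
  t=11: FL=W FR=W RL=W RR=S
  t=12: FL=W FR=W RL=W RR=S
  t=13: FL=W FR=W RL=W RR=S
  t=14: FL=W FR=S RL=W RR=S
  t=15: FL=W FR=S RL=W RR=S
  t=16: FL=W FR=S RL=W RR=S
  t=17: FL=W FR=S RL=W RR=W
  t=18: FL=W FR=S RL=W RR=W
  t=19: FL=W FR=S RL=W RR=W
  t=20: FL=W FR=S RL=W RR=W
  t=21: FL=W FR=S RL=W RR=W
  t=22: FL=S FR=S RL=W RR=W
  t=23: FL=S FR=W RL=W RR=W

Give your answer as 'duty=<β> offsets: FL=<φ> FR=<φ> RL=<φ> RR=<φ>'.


duty β = stance ticks per leg = 9
FL: stance ticks = 9; W→S at t=22 → φ=2
FR: stance ticks = 9; W→S at t=14 → φ=10
RL: stance ticks = 9; W→S at t=0 → φ=0
RR: stance ticks = 9; W→S at t=8 → φ=16

duty=9 offsets: FL=2 FR=10 RL=0 RR=16


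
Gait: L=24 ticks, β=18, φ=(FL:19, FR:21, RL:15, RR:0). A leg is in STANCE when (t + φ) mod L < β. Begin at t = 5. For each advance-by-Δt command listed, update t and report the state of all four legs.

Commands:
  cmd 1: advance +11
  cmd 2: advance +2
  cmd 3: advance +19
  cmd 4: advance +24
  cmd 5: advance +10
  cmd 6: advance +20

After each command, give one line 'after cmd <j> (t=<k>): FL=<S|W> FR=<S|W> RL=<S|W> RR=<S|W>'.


start t=5: FL=S FR=S RL=W RR=S
cmd 1: advance +11 → t=16, phase=(11,13,7,16) → FL=S FR=S RL=S RR=S
cmd 2: advance +2 → t=18, phase=(13,15,9,18) → FL=S FR=S RL=S RR=W
cmd 3: advance +19 → t=37, phase=(8,10,4,13) → FL=S FR=S RL=S RR=S
cmd 4: advance +24 → t=61, phase=(8,10,4,13) → FL=S FR=S RL=S RR=S
cmd 5: advance +10 → t=71, phase=(18,20,14,23) → FL=W FR=W RL=S RR=W
cmd 6: advance +20 → t=91, phase=(14,16,10,19) → FL=S FR=S RL=S RR=W

after cmd 1 (t=16): FL=S FR=S RL=S RR=S
after cmd 2 (t=18): FL=S FR=S RL=S RR=W
after cmd 3 (t=37): FL=S FR=S RL=S RR=S
after cmd 4 (t=61): FL=S FR=S RL=S RR=S
after cmd 5 (t=71): FL=W FR=W RL=S RR=W
after cmd 6 (t=91): FL=S FR=S RL=S RR=W


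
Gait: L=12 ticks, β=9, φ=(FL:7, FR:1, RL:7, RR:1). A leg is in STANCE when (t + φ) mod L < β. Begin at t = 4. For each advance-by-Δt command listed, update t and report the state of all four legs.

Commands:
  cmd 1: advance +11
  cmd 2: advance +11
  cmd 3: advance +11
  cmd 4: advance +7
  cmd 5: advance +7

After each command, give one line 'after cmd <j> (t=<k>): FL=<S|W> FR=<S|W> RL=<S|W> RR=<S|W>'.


after cmd 1 (t=15): FL=W FR=S RL=W RR=S
after cmd 2 (t=26): FL=W FR=S RL=W RR=S
after cmd 3 (t=37): FL=S FR=S RL=S RR=S
after cmd 4 (t=44): FL=S FR=W RL=S RR=W
after cmd 5 (t=51): FL=W FR=S RL=W RR=S

start t=4: FL=W FR=S RL=W RR=S
cmd 1: advance +11 → t=15, phase=(10,4,10,4) → FL=W FR=S RL=W RR=S
cmd 2: advance +11 → t=26, phase=(9,3,9,3) → FL=W FR=S RL=W RR=S
cmd 3: advance +11 → t=37, phase=(8,2,8,2) → FL=S FR=S RL=S RR=S
cmd 4: advance +7 → t=44, phase=(3,9,3,9) → FL=S FR=W RL=S RR=W
cmd 5: advance +7 → t=51, phase=(10,4,10,4) → FL=W FR=S RL=W RR=S


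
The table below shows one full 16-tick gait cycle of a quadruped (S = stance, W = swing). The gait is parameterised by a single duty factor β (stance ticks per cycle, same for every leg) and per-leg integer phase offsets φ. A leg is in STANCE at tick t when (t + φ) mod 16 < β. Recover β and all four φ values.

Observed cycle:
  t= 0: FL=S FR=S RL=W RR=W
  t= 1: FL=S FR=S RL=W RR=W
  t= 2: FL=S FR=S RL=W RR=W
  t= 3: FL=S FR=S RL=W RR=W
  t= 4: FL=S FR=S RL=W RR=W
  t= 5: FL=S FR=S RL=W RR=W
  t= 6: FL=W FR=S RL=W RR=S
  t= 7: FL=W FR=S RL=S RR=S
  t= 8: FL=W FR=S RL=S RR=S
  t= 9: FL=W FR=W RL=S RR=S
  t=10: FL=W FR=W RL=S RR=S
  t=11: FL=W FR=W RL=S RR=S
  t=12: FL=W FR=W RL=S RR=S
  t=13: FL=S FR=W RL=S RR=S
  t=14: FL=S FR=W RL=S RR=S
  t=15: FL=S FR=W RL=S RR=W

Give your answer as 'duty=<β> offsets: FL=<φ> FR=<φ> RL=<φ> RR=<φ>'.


duty=9 offsets: FL=3 FR=0 RL=9 RR=10

duty β = stance ticks per leg = 9
FL: stance ticks = 9; W→S at t=13 → φ=3
FR: stance ticks = 9; W→S at t=0 → φ=0
RL: stance ticks = 9; W→S at t=7 → φ=9
RR: stance ticks = 9; W→S at t=6 → φ=10


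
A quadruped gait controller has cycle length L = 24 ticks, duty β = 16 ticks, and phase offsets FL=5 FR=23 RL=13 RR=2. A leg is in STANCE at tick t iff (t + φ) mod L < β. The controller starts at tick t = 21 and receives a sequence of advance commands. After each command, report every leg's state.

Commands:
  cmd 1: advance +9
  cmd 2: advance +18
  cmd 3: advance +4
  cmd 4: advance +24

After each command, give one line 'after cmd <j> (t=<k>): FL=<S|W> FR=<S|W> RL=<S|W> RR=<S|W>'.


after cmd 1 (t=30): FL=S FR=S RL=W RR=S
after cmd 2 (t=48): FL=S FR=W RL=S RR=S
after cmd 3 (t=52): FL=S FR=S RL=W RR=S
after cmd 4 (t=76): FL=S FR=S RL=W RR=S

start t=21: FL=S FR=W RL=S RR=W
cmd 1: advance +9 → t=30, phase=(11,5,19,8) → FL=S FR=S RL=W RR=S
cmd 2: advance +18 → t=48, phase=(5,23,13,2) → FL=S FR=W RL=S RR=S
cmd 3: advance +4 → t=52, phase=(9,3,17,6) → FL=S FR=S RL=W RR=S
cmd 4: advance +24 → t=76, phase=(9,3,17,6) → FL=S FR=S RL=W RR=S


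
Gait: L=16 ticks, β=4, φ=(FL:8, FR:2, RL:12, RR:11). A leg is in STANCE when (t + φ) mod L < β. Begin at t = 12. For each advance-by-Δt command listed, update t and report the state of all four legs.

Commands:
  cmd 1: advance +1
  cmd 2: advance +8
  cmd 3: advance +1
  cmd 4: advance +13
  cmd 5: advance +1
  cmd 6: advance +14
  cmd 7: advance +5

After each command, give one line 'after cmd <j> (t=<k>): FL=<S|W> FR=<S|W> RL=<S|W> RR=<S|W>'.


start t=12: FL=W FR=W RL=W RR=W
cmd 1: advance +1 → t=13, phase=(5,15,9,8) → FL=W FR=W RL=W RR=W
cmd 2: advance +8 → t=21, phase=(13,7,1,0) → FL=W FR=W RL=S RR=S
cmd 3: advance +1 → t=22, phase=(14,8,2,1) → FL=W FR=W RL=S RR=S
cmd 4: advance +13 → t=35, phase=(11,5,15,14) → FL=W FR=W RL=W RR=W
cmd 5: advance +1 → t=36, phase=(12,6,0,15) → FL=W FR=W RL=S RR=W
cmd 6: advance +14 → t=50, phase=(10,4,14,13) → FL=W FR=W RL=W RR=W
cmd 7: advance +5 → t=55, phase=(15,9,3,2) → FL=W FR=W RL=S RR=S

after cmd 1 (t=13): FL=W FR=W RL=W RR=W
after cmd 2 (t=21): FL=W FR=W RL=S RR=S
after cmd 3 (t=22): FL=W FR=W RL=S RR=S
after cmd 4 (t=35): FL=W FR=W RL=W RR=W
after cmd 5 (t=36): FL=W FR=W RL=S RR=W
after cmd 6 (t=50): FL=W FR=W RL=W RR=W
after cmd 7 (t=55): FL=W FR=W RL=S RR=S


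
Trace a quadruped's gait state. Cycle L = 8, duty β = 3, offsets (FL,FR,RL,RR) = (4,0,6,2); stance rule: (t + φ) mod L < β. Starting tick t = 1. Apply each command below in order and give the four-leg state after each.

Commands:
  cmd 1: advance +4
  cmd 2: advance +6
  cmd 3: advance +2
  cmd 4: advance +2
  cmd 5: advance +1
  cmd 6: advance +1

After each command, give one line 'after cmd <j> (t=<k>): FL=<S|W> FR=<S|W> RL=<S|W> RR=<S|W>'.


after cmd 1 (t=5): FL=S FR=W RL=W RR=W
after cmd 2 (t=11): FL=W FR=W RL=S RR=W
after cmd 3 (t=13): FL=S FR=W RL=W RR=W
after cmd 4 (t=15): FL=W FR=W RL=W RR=S
after cmd 5 (t=16): FL=W FR=S RL=W RR=S
after cmd 6 (t=17): FL=W FR=S RL=W RR=W

start t=1: FL=W FR=S RL=W RR=W
cmd 1: advance +4 → t=5, phase=(1,5,3,7) → FL=S FR=W RL=W RR=W
cmd 2: advance +6 → t=11, phase=(7,3,1,5) → FL=W FR=W RL=S RR=W
cmd 3: advance +2 → t=13, phase=(1,5,3,7) → FL=S FR=W RL=W RR=W
cmd 4: advance +2 → t=15, phase=(3,7,5,1) → FL=W FR=W RL=W RR=S
cmd 5: advance +1 → t=16, phase=(4,0,6,2) → FL=W FR=S RL=W RR=S
cmd 6: advance +1 → t=17, phase=(5,1,7,3) → FL=W FR=S RL=W RR=W


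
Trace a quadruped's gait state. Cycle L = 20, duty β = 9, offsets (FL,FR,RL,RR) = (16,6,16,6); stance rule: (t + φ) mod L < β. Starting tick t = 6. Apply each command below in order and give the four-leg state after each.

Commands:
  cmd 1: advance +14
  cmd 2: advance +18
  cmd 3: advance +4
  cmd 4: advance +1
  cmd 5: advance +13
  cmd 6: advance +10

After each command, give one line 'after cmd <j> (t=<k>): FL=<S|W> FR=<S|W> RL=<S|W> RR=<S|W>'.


start t=6: FL=S FR=W RL=S RR=W
cmd 1: advance +14 → t=20, phase=(16,6,16,6) → FL=W FR=S RL=W RR=S
cmd 2: advance +18 → t=38, phase=(14,4,14,4) → FL=W FR=S RL=W RR=S
cmd 3: advance +4 → t=42, phase=(18,8,18,8) → FL=W FR=S RL=W RR=S
cmd 4: advance +1 → t=43, phase=(19,9,19,9) → FL=W FR=W RL=W RR=W
cmd 5: advance +13 → t=56, phase=(12,2,12,2) → FL=W FR=S RL=W RR=S
cmd 6: advance +10 → t=66, phase=(2,12,2,12) → FL=S FR=W RL=S RR=W

after cmd 1 (t=20): FL=W FR=S RL=W RR=S
after cmd 2 (t=38): FL=W FR=S RL=W RR=S
after cmd 3 (t=42): FL=W FR=S RL=W RR=S
after cmd 4 (t=43): FL=W FR=W RL=W RR=W
after cmd 5 (t=56): FL=W FR=S RL=W RR=S
after cmd 6 (t=66): FL=S FR=W RL=S RR=W


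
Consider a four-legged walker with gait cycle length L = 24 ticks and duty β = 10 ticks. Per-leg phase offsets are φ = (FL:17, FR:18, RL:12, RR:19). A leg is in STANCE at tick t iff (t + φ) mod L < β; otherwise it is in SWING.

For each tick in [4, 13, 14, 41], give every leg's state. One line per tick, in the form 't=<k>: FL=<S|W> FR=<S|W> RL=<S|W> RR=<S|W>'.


t=4: phase=(21,22,16,23) vs β=10 → FL=W FR=W RL=W RR=W
t=13: phase=(6,7,1,8) vs β=10 → FL=S FR=S RL=S RR=S
t=14: phase=(7,8,2,9) vs β=10 → FL=S FR=S RL=S RR=S
t=41: phase=(10,11,5,12) vs β=10 → FL=W FR=W RL=S RR=W

t=4: FL=W FR=W RL=W RR=W
t=13: FL=S FR=S RL=S RR=S
t=14: FL=S FR=S RL=S RR=S
t=41: FL=W FR=W RL=S RR=W


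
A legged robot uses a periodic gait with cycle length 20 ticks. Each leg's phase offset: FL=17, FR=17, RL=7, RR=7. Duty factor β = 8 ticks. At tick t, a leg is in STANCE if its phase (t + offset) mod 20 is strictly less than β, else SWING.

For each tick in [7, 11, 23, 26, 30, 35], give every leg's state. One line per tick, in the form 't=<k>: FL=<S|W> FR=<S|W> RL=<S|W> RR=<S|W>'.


t=7: FL=S FR=S RL=W RR=W
t=11: FL=W FR=W RL=W RR=W
t=23: FL=S FR=S RL=W RR=W
t=26: FL=S FR=S RL=W RR=W
t=30: FL=S FR=S RL=W RR=W
t=35: FL=W FR=W RL=S RR=S

t=7: phase=(4,4,14,14) vs β=8 → FL=S FR=S RL=W RR=W
t=11: phase=(8,8,18,18) vs β=8 → FL=W FR=W RL=W RR=W
t=23: phase=(0,0,10,10) vs β=8 → FL=S FR=S RL=W RR=W
t=26: phase=(3,3,13,13) vs β=8 → FL=S FR=S RL=W RR=W
t=30: phase=(7,7,17,17) vs β=8 → FL=S FR=S RL=W RR=W
t=35: phase=(12,12,2,2) vs β=8 → FL=W FR=W RL=S RR=S


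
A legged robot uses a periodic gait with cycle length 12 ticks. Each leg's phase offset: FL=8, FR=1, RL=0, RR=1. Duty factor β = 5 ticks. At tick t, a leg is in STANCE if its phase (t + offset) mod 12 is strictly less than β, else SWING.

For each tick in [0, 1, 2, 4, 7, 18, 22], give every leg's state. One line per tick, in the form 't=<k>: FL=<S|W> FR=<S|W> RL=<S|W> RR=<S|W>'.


t=0: FL=W FR=S RL=S RR=S
t=1: FL=W FR=S RL=S RR=S
t=2: FL=W FR=S RL=S RR=S
t=4: FL=S FR=W RL=S RR=W
t=7: FL=S FR=W RL=W RR=W
t=18: FL=S FR=W RL=W RR=W
t=22: FL=W FR=W RL=W RR=W

t=0: phase=(8,1,0,1) vs β=5 → FL=W FR=S RL=S RR=S
t=1: phase=(9,2,1,2) vs β=5 → FL=W FR=S RL=S RR=S
t=2: phase=(10,3,2,3) vs β=5 → FL=W FR=S RL=S RR=S
t=4: phase=(0,5,4,5) vs β=5 → FL=S FR=W RL=S RR=W
t=7: phase=(3,8,7,8) vs β=5 → FL=S FR=W RL=W RR=W
t=18: phase=(2,7,6,7) vs β=5 → FL=S FR=W RL=W RR=W
t=22: phase=(6,11,10,11) vs β=5 → FL=W FR=W RL=W RR=W


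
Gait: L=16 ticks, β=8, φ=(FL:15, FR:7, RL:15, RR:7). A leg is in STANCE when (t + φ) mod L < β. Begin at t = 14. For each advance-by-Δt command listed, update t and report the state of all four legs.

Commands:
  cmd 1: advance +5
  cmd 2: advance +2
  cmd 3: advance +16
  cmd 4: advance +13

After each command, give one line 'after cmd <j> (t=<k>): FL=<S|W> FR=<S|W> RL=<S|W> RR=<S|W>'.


after cmd 1 (t=19): FL=S FR=W RL=S RR=W
after cmd 2 (t=21): FL=S FR=W RL=S RR=W
after cmd 3 (t=37): FL=S FR=W RL=S RR=W
after cmd 4 (t=50): FL=S FR=W RL=S RR=W

start t=14: FL=W FR=S RL=W RR=S
cmd 1: advance +5 → t=19, phase=(2,10,2,10) → FL=S FR=W RL=S RR=W
cmd 2: advance +2 → t=21, phase=(4,12,4,12) → FL=S FR=W RL=S RR=W
cmd 3: advance +16 → t=37, phase=(4,12,4,12) → FL=S FR=W RL=S RR=W
cmd 4: advance +13 → t=50, phase=(1,9,1,9) → FL=S FR=W RL=S RR=W


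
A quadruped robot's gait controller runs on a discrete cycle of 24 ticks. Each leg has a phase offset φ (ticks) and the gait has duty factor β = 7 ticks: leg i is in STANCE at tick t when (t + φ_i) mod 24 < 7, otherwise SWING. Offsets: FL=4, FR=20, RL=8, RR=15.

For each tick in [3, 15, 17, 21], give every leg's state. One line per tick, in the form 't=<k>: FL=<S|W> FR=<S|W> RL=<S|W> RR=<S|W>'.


t=3: phase=(7,23,11,18) vs β=7 → FL=W FR=W RL=W RR=W
t=15: phase=(19,11,23,6) vs β=7 → FL=W FR=W RL=W RR=S
t=17: phase=(21,13,1,8) vs β=7 → FL=W FR=W RL=S RR=W
t=21: phase=(1,17,5,12) vs β=7 → FL=S FR=W RL=S RR=W

t=3: FL=W FR=W RL=W RR=W
t=15: FL=W FR=W RL=W RR=S
t=17: FL=W FR=W RL=S RR=W
t=21: FL=S FR=W RL=S RR=W


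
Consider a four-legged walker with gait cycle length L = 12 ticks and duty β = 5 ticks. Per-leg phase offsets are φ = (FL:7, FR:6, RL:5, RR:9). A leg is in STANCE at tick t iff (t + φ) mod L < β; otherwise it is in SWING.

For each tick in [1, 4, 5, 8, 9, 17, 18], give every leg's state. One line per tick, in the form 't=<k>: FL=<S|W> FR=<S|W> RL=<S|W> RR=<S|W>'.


t=1: FL=W FR=W RL=W RR=W
t=4: FL=W FR=W RL=W RR=S
t=5: FL=S FR=W RL=W RR=S
t=8: FL=S FR=S RL=S RR=W
t=9: FL=S FR=S RL=S RR=W
t=17: FL=S FR=W RL=W RR=S
t=18: FL=S FR=S RL=W RR=S

t=1: phase=(8,7,6,10) vs β=5 → FL=W FR=W RL=W RR=W
t=4: phase=(11,10,9,1) vs β=5 → FL=W FR=W RL=W RR=S
t=5: phase=(0,11,10,2) vs β=5 → FL=S FR=W RL=W RR=S
t=8: phase=(3,2,1,5) vs β=5 → FL=S FR=S RL=S RR=W
t=9: phase=(4,3,2,6) vs β=5 → FL=S FR=S RL=S RR=W
t=17: phase=(0,11,10,2) vs β=5 → FL=S FR=W RL=W RR=S
t=18: phase=(1,0,11,3) vs β=5 → FL=S FR=S RL=W RR=S


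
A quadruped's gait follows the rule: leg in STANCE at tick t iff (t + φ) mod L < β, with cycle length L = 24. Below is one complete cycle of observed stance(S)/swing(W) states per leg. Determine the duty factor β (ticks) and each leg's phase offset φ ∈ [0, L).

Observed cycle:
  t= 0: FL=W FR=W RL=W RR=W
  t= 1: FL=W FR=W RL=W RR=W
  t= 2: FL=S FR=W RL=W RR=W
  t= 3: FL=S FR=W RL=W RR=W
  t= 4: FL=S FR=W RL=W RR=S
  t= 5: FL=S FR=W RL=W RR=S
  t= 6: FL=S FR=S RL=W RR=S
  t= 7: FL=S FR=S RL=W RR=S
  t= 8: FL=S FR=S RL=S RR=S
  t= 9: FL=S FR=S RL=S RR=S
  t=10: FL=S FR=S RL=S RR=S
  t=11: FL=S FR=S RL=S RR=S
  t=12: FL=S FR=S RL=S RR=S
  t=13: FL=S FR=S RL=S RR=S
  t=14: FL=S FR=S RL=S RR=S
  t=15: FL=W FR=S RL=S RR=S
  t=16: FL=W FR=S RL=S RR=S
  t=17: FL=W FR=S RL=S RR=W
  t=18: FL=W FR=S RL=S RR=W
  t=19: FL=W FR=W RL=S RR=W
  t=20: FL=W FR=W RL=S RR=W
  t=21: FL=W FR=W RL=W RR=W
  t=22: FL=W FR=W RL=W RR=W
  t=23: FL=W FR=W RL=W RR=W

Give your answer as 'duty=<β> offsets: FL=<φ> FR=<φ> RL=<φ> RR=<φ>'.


duty β = stance ticks per leg = 13
FL: stance ticks = 13; W→S at t=2 → φ=22
FR: stance ticks = 13; W→S at t=6 → φ=18
RL: stance ticks = 13; W→S at t=8 → φ=16
RR: stance ticks = 13; W→S at t=4 → φ=20

duty=13 offsets: FL=22 FR=18 RL=16 RR=20
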